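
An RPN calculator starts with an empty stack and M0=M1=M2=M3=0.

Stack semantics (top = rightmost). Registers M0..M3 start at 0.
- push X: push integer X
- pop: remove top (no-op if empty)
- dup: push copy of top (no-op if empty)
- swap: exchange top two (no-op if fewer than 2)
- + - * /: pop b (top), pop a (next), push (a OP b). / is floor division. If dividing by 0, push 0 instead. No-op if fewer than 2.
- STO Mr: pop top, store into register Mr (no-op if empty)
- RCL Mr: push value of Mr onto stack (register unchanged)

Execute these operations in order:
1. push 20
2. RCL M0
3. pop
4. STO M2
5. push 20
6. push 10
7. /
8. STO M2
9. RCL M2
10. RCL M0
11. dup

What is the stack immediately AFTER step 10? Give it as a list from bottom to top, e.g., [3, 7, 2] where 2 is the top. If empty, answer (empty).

After op 1 (push 20): stack=[20] mem=[0,0,0,0]
After op 2 (RCL M0): stack=[20,0] mem=[0,0,0,0]
After op 3 (pop): stack=[20] mem=[0,0,0,0]
After op 4 (STO M2): stack=[empty] mem=[0,0,20,0]
After op 5 (push 20): stack=[20] mem=[0,0,20,0]
After op 6 (push 10): stack=[20,10] mem=[0,0,20,0]
After op 7 (/): stack=[2] mem=[0,0,20,0]
After op 8 (STO M2): stack=[empty] mem=[0,0,2,0]
After op 9 (RCL M2): stack=[2] mem=[0,0,2,0]
After op 10 (RCL M0): stack=[2,0] mem=[0,0,2,0]

[2, 0]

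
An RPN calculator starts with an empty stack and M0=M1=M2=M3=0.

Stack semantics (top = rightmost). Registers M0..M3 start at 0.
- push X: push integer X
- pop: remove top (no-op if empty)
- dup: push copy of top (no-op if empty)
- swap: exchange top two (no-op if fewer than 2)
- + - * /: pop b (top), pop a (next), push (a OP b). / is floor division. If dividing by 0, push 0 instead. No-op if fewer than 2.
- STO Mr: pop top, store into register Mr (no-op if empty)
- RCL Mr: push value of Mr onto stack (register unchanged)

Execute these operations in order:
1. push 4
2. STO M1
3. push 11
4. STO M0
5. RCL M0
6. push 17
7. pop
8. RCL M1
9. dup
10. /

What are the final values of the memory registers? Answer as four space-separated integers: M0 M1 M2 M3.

Answer: 11 4 0 0

Derivation:
After op 1 (push 4): stack=[4] mem=[0,0,0,0]
After op 2 (STO M1): stack=[empty] mem=[0,4,0,0]
After op 3 (push 11): stack=[11] mem=[0,4,0,0]
After op 4 (STO M0): stack=[empty] mem=[11,4,0,0]
After op 5 (RCL M0): stack=[11] mem=[11,4,0,0]
After op 6 (push 17): stack=[11,17] mem=[11,4,0,0]
After op 7 (pop): stack=[11] mem=[11,4,0,0]
After op 8 (RCL M1): stack=[11,4] mem=[11,4,0,0]
After op 9 (dup): stack=[11,4,4] mem=[11,4,0,0]
After op 10 (/): stack=[11,1] mem=[11,4,0,0]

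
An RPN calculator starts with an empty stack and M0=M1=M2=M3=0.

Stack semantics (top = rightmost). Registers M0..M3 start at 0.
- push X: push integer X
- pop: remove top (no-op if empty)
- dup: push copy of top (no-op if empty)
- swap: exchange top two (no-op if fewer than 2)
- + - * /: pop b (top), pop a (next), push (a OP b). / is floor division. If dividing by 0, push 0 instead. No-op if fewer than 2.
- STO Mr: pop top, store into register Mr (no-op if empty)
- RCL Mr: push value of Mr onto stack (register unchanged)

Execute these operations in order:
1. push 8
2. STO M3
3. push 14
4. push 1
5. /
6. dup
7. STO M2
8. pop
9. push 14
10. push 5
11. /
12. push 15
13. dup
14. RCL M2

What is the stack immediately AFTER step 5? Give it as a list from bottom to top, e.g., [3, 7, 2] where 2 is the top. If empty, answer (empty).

After op 1 (push 8): stack=[8] mem=[0,0,0,0]
After op 2 (STO M3): stack=[empty] mem=[0,0,0,8]
After op 3 (push 14): stack=[14] mem=[0,0,0,8]
After op 4 (push 1): stack=[14,1] mem=[0,0,0,8]
After op 5 (/): stack=[14] mem=[0,0,0,8]

[14]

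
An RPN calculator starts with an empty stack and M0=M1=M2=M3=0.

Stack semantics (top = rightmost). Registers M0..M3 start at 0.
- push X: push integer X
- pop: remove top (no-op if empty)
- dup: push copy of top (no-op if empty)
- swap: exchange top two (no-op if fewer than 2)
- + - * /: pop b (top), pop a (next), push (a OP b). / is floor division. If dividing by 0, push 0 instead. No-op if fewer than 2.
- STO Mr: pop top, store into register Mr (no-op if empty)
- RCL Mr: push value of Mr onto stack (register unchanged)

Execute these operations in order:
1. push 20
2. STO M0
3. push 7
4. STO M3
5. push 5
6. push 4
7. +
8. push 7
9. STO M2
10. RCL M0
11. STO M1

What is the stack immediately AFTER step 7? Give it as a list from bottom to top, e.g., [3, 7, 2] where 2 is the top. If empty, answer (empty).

After op 1 (push 20): stack=[20] mem=[0,0,0,0]
After op 2 (STO M0): stack=[empty] mem=[20,0,0,0]
After op 3 (push 7): stack=[7] mem=[20,0,0,0]
After op 4 (STO M3): stack=[empty] mem=[20,0,0,7]
After op 5 (push 5): stack=[5] mem=[20,0,0,7]
After op 6 (push 4): stack=[5,4] mem=[20,0,0,7]
After op 7 (+): stack=[9] mem=[20,0,0,7]

[9]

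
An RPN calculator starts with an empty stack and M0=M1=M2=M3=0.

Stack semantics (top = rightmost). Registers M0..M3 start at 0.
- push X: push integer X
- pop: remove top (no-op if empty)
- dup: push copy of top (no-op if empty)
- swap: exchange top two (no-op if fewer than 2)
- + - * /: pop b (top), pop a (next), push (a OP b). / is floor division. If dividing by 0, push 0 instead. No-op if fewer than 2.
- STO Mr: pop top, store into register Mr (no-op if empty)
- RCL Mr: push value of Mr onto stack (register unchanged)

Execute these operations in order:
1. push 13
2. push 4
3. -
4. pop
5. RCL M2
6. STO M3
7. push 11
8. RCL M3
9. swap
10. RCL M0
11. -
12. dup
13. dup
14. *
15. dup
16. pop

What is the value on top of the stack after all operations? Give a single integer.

After op 1 (push 13): stack=[13] mem=[0,0,0,0]
After op 2 (push 4): stack=[13,4] mem=[0,0,0,0]
After op 3 (-): stack=[9] mem=[0,0,0,0]
After op 4 (pop): stack=[empty] mem=[0,0,0,0]
After op 5 (RCL M2): stack=[0] mem=[0,0,0,0]
After op 6 (STO M3): stack=[empty] mem=[0,0,0,0]
After op 7 (push 11): stack=[11] mem=[0,0,0,0]
After op 8 (RCL M3): stack=[11,0] mem=[0,0,0,0]
After op 9 (swap): stack=[0,11] mem=[0,0,0,0]
After op 10 (RCL M0): stack=[0,11,0] mem=[0,0,0,0]
After op 11 (-): stack=[0,11] mem=[0,0,0,0]
After op 12 (dup): stack=[0,11,11] mem=[0,0,0,0]
After op 13 (dup): stack=[0,11,11,11] mem=[0,0,0,0]
After op 14 (*): stack=[0,11,121] mem=[0,0,0,0]
After op 15 (dup): stack=[0,11,121,121] mem=[0,0,0,0]
After op 16 (pop): stack=[0,11,121] mem=[0,0,0,0]

Answer: 121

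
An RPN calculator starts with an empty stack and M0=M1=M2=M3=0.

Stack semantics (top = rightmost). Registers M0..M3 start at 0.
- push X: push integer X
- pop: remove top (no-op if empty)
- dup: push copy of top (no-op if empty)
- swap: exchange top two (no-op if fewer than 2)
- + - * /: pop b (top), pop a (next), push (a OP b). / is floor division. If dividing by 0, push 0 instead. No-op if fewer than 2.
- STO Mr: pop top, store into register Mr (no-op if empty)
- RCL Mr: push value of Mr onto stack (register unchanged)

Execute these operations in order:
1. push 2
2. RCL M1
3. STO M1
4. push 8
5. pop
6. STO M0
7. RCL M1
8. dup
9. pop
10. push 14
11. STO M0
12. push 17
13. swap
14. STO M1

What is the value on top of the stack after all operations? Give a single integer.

Answer: 17

Derivation:
After op 1 (push 2): stack=[2] mem=[0,0,0,0]
After op 2 (RCL M1): stack=[2,0] mem=[0,0,0,0]
After op 3 (STO M1): stack=[2] mem=[0,0,0,0]
After op 4 (push 8): stack=[2,8] mem=[0,0,0,0]
After op 5 (pop): stack=[2] mem=[0,0,0,0]
After op 6 (STO M0): stack=[empty] mem=[2,0,0,0]
After op 7 (RCL M1): stack=[0] mem=[2,0,0,0]
After op 8 (dup): stack=[0,0] mem=[2,0,0,0]
After op 9 (pop): stack=[0] mem=[2,0,0,0]
After op 10 (push 14): stack=[0,14] mem=[2,0,0,0]
After op 11 (STO M0): stack=[0] mem=[14,0,0,0]
After op 12 (push 17): stack=[0,17] mem=[14,0,0,0]
After op 13 (swap): stack=[17,0] mem=[14,0,0,0]
After op 14 (STO M1): stack=[17] mem=[14,0,0,0]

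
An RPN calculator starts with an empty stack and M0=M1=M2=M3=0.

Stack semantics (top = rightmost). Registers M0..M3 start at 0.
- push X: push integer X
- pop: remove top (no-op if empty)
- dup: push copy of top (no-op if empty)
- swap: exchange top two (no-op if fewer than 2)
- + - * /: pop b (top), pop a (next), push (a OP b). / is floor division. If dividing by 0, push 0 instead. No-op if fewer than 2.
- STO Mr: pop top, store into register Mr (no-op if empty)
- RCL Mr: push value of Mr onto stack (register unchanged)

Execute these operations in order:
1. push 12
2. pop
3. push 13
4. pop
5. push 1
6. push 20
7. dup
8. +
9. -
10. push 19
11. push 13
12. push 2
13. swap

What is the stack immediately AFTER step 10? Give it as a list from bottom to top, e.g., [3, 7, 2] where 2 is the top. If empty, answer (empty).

After op 1 (push 12): stack=[12] mem=[0,0,0,0]
After op 2 (pop): stack=[empty] mem=[0,0,0,0]
After op 3 (push 13): stack=[13] mem=[0,0,0,0]
After op 4 (pop): stack=[empty] mem=[0,0,0,0]
After op 5 (push 1): stack=[1] mem=[0,0,0,0]
After op 6 (push 20): stack=[1,20] mem=[0,0,0,0]
After op 7 (dup): stack=[1,20,20] mem=[0,0,0,0]
After op 8 (+): stack=[1,40] mem=[0,0,0,0]
After op 9 (-): stack=[-39] mem=[0,0,0,0]
After op 10 (push 19): stack=[-39,19] mem=[0,0,0,0]

[-39, 19]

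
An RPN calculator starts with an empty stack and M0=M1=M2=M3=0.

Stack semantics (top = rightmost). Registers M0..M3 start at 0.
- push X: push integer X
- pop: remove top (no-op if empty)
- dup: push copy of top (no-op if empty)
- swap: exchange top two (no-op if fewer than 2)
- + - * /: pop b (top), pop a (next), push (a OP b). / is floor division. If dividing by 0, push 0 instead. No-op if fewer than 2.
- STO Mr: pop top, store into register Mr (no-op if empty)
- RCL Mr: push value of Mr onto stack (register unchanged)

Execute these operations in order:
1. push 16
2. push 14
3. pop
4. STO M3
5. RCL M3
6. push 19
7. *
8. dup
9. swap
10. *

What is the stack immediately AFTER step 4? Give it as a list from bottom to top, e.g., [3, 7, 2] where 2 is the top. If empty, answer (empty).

After op 1 (push 16): stack=[16] mem=[0,0,0,0]
After op 2 (push 14): stack=[16,14] mem=[0,0,0,0]
After op 3 (pop): stack=[16] mem=[0,0,0,0]
After op 4 (STO M3): stack=[empty] mem=[0,0,0,16]

(empty)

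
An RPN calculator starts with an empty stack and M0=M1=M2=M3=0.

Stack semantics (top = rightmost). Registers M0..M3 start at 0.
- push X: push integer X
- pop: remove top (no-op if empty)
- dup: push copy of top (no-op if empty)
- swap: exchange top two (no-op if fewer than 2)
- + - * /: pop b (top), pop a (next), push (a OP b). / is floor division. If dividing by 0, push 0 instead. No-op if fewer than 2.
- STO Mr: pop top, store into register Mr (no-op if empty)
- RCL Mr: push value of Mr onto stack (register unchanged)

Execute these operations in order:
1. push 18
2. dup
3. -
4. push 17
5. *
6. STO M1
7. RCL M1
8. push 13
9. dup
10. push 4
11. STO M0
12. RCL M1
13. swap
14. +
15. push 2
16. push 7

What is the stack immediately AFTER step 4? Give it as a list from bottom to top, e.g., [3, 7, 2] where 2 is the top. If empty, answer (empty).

After op 1 (push 18): stack=[18] mem=[0,0,0,0]
After op 2 (dup): stack=[18,18] mem=[0,0,0,0]
After op 3 (-): stack=[0] mem=[0,0,0,0]
After op 4 (push 17): stack=[0,17] mem=[0,0,0,0]

[0, 17]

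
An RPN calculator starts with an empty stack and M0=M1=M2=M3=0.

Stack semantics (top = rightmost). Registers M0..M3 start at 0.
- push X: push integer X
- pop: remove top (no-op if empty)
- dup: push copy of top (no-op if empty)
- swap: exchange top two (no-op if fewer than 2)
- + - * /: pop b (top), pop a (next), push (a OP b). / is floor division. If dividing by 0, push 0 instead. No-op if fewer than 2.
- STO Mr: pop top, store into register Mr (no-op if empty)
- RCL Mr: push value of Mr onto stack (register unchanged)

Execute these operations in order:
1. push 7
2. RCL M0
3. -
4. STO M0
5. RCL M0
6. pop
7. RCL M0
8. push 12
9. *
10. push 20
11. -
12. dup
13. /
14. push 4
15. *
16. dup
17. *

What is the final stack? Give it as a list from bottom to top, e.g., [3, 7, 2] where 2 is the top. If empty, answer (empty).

Answer: [16]

Derivation:
After op 1 (push 7): stack=[7] mem=[0,0,0,0]
After op 2 (RCL M0): stack=[7,0] mem=[0,0,0,0]
After op 3 (-): stack=[7] mem=[0,0,0,0]
After op 4 (STO M0): stack=[empty] mem=[7,0,0,0]
After op 5 (RCL M0): stack=[7] mem=[7,0,0,0]
After op 6 (pop): stack=[empty] mem=[7,0,0,0]
After op 7 (RCL M0): stack=[7] mem=[7,0,0,0]
After op 8 (push 12): stack=[7,12] mem=[7,0,0,0]
After op 9 (*): stack=[84] mem=[7,0,0,0]
After op 10 (push 20): stack=[84,20] mem=[7,0,0,0]
After op 11 (-): stack=[64] mem=[7,0,0,0]
After op 12 (dup): stack=[64,64] mem=[7,0,0,0]
After op 13 (/): stack=[1] mem=[7,0,0,0]
After op 14 (push 4): stack=[1,4] mem=[7,0,0,0]
After op 15 (*): stack=[4] mem=[7,0,0,0]
After op 16 (dup): stack=[4,4] mem=[7,0,0,0]
After op 17 (*): stack=[16] mem=[7,0,0,0]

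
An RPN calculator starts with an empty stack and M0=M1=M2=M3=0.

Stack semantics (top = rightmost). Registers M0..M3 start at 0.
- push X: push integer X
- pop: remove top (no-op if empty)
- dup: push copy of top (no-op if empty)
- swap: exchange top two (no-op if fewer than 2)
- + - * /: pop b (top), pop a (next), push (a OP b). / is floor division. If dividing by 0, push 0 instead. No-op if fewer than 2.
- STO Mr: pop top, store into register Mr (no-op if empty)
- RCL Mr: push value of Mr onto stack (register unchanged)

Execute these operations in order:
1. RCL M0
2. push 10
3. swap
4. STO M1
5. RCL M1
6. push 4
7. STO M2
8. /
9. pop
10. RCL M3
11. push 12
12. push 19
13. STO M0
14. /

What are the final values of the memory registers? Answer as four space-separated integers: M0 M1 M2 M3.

Answer: 19 0 4 0

Derivation:
After op 1 (RCL M0): stack=[0] mem=[0,0,0,0]
After op 2 (push 10): stack=[0,10] mem=[0,0,0,0]
After op 3 (swap): stack=[10,0] mem=[0,0,0,0]
After op 4 (STO M1): stack=[10] mem=[0,0,0,0]
After op 5 (RCL M1): stack=[10,0] mem=[0,0,0,0]
After op 6 (push 4): stack=[10,0,4] mem=[0,0,0,0]
After op 7 (STO M2): stack=[10,0] mem=[0,0,4,0]
After op 8 (/): stack=[0] mem=[0,0,4,0]
After op 9 (pop): stack=[empty] mem=[0,0,4,0]
After op 10 (RCL M3): stack=[0] mem=[0,0,4,0]
After op 11 (push 12): stack=[0,12] mem=[0,0,4,0]
After op 12 (push 19): stack=[0,12,19] mem=[0,0,4,0]
After op 13 (STO M0): stack=[0,12] mem=[19,0,4,0]
After op 14 (/): stack=[0] mem=[19,0,4,0]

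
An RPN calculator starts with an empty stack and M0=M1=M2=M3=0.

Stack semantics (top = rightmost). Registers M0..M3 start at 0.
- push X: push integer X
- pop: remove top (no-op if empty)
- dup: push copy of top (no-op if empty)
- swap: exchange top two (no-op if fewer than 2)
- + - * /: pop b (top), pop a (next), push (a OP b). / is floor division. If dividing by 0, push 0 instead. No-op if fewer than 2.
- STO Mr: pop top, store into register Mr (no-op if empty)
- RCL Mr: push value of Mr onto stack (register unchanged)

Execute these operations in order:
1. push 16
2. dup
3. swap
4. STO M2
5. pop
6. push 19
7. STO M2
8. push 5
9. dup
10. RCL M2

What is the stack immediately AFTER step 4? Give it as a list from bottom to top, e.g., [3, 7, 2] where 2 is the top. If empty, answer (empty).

After op 1 (push 16): stack=[16] mem=[0,0,0,0]
After op 2 (dup): stack=[16,16] mem=[0,0,0,0]
After op 3 (swap): stack=[16,16] mem=[0,0,0,0]
After op 4 (STO M2): stack=[16] mem=[0,0,16,0]

[16]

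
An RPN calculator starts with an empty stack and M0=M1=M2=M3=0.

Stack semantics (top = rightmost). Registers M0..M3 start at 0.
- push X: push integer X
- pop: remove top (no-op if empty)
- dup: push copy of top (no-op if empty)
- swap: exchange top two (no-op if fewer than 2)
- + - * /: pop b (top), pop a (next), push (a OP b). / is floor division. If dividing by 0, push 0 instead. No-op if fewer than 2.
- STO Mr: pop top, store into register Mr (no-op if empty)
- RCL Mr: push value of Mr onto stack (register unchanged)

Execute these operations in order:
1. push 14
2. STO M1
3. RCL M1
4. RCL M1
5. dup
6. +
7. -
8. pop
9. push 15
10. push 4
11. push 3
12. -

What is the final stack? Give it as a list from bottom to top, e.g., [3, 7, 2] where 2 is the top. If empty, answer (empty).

After op 1 (push 14): stack=[14] mem=[0,0,0,0]
After op 2 (STO M1): stack=[empty] mem=[0,14,0,0]
After op 3 (RCL M1): stack=[14] mem=[0,14,0,0]
After op 4 (RCL M1): stack=[14,14] mem=[0,14,0,0]
After op 5 (dup): stack=[14,14,14] mem=[0,14,0,0]
After op 6 (+): stack=[14,28] mem=[0,14,0,0]
After op 7 (-): stack=[-14] mem=[0,14,0,0]
After op 8 (pop): stack=[empty] mem=[0,14,0,0]
After op 9 (push 15): stack=[15] mem=[0,14,0,0]
After op 10 (push 4): stack=[15,4] mem=[0,14,0,0]
After op 11 (push 3): stack=[15,4,3] mem=[0,14,0,0]
After op 12 (-): stack=[15,1] mem=[0,14,0,0]

Answer: [15, 1]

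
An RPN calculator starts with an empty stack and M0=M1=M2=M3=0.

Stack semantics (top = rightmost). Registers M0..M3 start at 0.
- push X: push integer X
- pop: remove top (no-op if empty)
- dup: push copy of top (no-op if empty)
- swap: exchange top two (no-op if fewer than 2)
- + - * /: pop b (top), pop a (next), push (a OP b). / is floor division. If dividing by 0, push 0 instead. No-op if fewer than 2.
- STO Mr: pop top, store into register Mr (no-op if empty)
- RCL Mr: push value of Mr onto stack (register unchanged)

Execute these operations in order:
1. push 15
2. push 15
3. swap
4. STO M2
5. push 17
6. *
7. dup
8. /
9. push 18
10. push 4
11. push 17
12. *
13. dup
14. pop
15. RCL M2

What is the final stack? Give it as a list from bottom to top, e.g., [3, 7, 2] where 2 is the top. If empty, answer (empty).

After op 1 (push 15): stack=[15] mem=[0,0,0,0]
After op 2 (push 15): stack=[15,15] mem=[0,0,0,0]
After op 3 (swap): stack=[15,15] mem=[0,0,0,0]
After op 4 (STO M2): stack=[15] mem=[0,0,15,0]
After op 5 (push 17): stack=[15,17] mem=[0,0,15,0]
After op 6 (*): stack=[255] mem=[0,0,15,0]
After op 7 (dup): stack=[255,255] mem=[0,0,15,0]
After op 8 (/): stack=[1] mem=[0,0,15,0]
After op 9 (push 18): stack=[1,18] mem=[0,0,15,0]
After op 10 (push 4): stack=[1,18,4] mem=[0,0,15,0]
After op 11 (push 17): stack=[1,18,4,17] mem=[0,0,15,0]
After op 12 (*): stack=[1,18,68] mem=[0,0,15,0]
After op 13 (dup): stack=[1,18,68,68] mem=[0,0,15,0]
After op 14 (pop): stack=[1,18,68] mem=[0,0,15,0]
After op 15 (RCL M2): stack=[1,18,68,15] mem=[0,0,15,0]

Answer: [1, 18, 68, 15]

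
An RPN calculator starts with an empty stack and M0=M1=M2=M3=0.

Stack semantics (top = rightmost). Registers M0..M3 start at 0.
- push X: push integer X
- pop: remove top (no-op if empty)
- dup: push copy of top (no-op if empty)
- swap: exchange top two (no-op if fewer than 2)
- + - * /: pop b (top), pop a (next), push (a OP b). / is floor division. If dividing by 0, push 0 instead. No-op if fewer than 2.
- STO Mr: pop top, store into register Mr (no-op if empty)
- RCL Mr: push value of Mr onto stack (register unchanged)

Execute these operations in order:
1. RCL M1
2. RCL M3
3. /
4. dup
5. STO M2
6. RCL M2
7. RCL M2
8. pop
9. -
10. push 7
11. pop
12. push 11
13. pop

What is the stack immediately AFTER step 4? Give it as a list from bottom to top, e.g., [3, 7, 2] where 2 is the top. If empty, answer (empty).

After op 1 (RCL M1): stack=[0] mem=[0,0,0,0]
After op 2 (RCL M3): stack=[0,0] mem=[0,0,0,0]
After op 3 (/): stack=[0] mem=[0,0,0,0]
After op 4 (dup): stack=[0,0] mem=[0,0,0,0]

[0, 0]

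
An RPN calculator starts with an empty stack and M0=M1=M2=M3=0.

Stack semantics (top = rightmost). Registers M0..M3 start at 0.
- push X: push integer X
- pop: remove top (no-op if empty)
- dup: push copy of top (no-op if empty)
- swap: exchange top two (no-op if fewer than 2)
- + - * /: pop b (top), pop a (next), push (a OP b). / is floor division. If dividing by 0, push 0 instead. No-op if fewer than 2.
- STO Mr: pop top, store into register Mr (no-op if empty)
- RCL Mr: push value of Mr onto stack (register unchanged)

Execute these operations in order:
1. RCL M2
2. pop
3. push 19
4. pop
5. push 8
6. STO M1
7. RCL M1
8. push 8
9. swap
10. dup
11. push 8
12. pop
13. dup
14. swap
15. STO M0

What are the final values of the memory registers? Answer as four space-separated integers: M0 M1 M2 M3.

After op 1 (RCL M2): stack=[0] mem=[0,0,0,0]
After op 2 (pop): stack=[empty] mem=[0,0,0,0]
After op 3 (push 19): stack=[19] mem=[0,0,0,0]
After op 4 (pop): stack=[empty] mem=[0,0,0,0]
After op 5 (push 8): stack=[8] mem=[0,0,0,0]
After op 6 (STO M1): stack=[empty] mem=[0,8,0,0]
After op 7 (RCL M1): stack=[8] mem=[0,8,0,0]
After op 8 (push 8): stack=[8,8] mem=[0,8,0,0]
After op 9 (swap): stack=[8,8] mem=[0,8,0,0]
After op 10 (dup): stack=[8,8,8] mem=[0,8,0,0]
After op 11 (push 8): stack=[8,8,8,8] mem=[0,8,0,0]
After op 12 (pop): stack=[8,8,8] mem=[0,8,0,0]
After op 13 (dup): stack=[8,8,8,8] mem=[0,8,0,0]
After op 14 (swap): stack=[8,8,8,8] mem=[0,8,0,0]
After op 15 (STO M0): stack=[8,8,8] mem=[8,8,0,0]

Answer: 8 8 0 0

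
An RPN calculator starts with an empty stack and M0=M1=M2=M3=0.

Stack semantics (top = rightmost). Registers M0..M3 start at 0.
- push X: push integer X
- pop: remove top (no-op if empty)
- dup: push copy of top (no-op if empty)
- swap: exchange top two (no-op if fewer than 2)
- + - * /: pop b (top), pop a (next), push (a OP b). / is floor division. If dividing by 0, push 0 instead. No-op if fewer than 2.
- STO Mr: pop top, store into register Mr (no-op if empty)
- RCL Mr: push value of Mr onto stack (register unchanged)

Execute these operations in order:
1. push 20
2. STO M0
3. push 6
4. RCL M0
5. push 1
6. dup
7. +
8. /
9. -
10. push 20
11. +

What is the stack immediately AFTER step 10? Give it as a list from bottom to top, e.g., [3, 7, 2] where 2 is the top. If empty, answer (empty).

After op 1 (push 20): stack=[20] mem=[0,0,0,0]
After op 2 (STO M0): stack=[empty] mem=[20,0,0,0]
After op 3 (push 6): stack=[6] mem=[20,0,0,0]
After op 4 (RCL M0): stack=[6,20] mem=[20,0,0,0]
After op 5 (push 1): stack=[6,20,1] mem=[20,0,0,0]
After op 6 (dup): stack=[6,20,1,1] mem=[20,0,0,0]
After op 7 (+): stack=[6,20,2] mem=[20,0,0,0]
After op 8 (/): stack=[6,10] mem=[20,0,0,0]
After op 9 (-): stack=[-4] mem=[20,0,0,0]
After op 10 (push 20): stack=[-4,20] mem=[20,0,0,0]

[-4, 20]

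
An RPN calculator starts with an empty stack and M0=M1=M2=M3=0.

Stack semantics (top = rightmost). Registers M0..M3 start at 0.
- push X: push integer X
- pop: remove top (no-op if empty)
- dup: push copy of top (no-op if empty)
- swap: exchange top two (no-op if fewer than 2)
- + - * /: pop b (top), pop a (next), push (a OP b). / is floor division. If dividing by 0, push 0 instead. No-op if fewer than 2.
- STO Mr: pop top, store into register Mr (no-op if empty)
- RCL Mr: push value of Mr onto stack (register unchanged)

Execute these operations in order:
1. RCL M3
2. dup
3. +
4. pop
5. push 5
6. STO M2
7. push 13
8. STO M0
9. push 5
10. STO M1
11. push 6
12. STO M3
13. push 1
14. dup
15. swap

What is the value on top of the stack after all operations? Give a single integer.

Answer: 1

Derivation:
After op 1 (RCL M3): stack=[0] mem=[0,0,0,0]
After op 2 (dup): stack=[0,0] mem=[0,0,0,0]
After op 3 (+): stack=[0] mem=[0,0,0,0]
After op 4 (pop): stack=[empty] mem=[0,0,0,0]
After op 5 (push 5): stack=[5] mem=[0,0,0,0]
After op 6 (STO M2): stack=[empty] mem=[0,0,5,0]
After op 7 (push 13): stack=[13] mem=[0,0,5,0]
After op 8 (STO M0): stack=[empty] mem=[13,0,5,0]
After op 9 (push 5): stack=[5] mem=[13,0,5,0]
After op 10 (STO M1): stack=[empty] mem=[13,5,5,0]
After op 11 (push 6): stack=[6] mem=[13,5,5,0]
After op 12 (STO M3): stack=[empty] mem=[13,5,5,6]
After op 13 (push 1): stack=[1] mem=[13,5,5,6]
After op 14 (dup): stack=[1,1] mem=[13,5,5,6]
After op 15 (swap): stack=[1,1] mem=[13,5,5,6]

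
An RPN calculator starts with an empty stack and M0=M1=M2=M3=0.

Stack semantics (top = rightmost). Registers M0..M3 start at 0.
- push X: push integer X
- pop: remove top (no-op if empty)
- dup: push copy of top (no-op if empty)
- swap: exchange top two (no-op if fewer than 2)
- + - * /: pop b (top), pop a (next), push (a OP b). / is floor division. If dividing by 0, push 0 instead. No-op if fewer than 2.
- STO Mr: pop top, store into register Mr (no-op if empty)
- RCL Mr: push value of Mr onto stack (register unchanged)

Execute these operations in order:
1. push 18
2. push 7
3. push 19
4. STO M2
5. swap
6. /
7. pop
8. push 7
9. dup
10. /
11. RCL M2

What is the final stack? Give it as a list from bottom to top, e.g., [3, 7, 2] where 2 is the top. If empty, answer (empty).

After op 1 (push 18): stack=[18] mem=[0,0,0,0]
After op 2 (push 7): stack=[18,7] mem=[0,0,0,0]
After op 3 (push 19): stack=[18,7,19] mem=[0,0,0,0]
After op 4 (STO M2): stack=[18,7] mem=[0,0,19,0]
After op 5 (swap): stack=[7,18] mem=[0,0,19,0]
After op 6 (/): stack=[0] mem=[0,0,19,0]
After op 7 (pop): stack=[empty] mem=[0,0,19,0]
After op 8 (push 7): stack=[7] mem=[0,0,19,0]
After op 9 (dup): stack=[7,7] mem=[0,0,19,0]
After op 10 (/): stack=[1] mem=[0,0,19,0]
After op 11 (RCL M2): stack=[1,19] mem=[0,0,19,0]

Answer: [1, 19]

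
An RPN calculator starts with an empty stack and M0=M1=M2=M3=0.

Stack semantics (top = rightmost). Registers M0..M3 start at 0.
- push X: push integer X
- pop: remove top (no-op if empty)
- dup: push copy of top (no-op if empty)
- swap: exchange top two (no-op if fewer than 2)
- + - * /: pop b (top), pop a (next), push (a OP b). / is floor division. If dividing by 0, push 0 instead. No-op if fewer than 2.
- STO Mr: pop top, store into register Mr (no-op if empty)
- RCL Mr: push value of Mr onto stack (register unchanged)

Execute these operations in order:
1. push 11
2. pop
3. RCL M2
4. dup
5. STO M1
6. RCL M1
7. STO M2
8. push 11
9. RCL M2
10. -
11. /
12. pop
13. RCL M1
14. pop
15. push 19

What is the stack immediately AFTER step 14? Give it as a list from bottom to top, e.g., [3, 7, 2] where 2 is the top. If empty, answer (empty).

After op 1 (push 11): stack=[11] mem=[0,0,0,0]
After op 2 (pop): stack=[empty] mem=[0,0,0,0]
After op 3 (RCL M2): stack=[0] mem=[0,0,0,0]
After op 4 (dup): stack=[0,0] mem=[0,0,0,0]
After op 5 (STO M1): stack=[0] mem=[0,0,0,0]
After op 6 (RCL M1): stack=[0,0] mem=[0,0,0,0]
After op 7 (STO M2): stack=[0] mem=[0,0,0,0]
After op 8 (push 11): stack=[0,11] mem=[0,0,0,0]
After op 9 (RCL M2): stack=[0,11,0] mem=[0,0,0,0]
After op 10 (-): stack=[0,11] mem=[0,0,0,0]
After op 11 (/): stack=[0] mem=[0,0,0,0]
After op 12 (pop): stack=[empty] mem=[0,0,0,0]
After op 13 (RCL M1): stack=[0] mem=[0,0,0,0]
After op 14 (pop): stack=[empty] mem=[0,0,0,0]

(empty)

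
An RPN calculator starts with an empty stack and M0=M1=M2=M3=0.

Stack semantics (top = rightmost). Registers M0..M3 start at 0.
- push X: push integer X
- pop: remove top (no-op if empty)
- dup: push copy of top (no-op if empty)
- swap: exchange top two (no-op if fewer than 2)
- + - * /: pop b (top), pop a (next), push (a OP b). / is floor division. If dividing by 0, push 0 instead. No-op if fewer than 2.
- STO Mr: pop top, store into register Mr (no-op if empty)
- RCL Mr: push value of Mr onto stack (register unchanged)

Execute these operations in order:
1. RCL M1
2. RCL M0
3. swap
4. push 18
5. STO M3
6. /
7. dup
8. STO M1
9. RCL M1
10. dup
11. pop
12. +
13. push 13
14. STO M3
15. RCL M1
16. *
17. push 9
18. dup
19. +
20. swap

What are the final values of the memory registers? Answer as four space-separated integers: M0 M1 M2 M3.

Answer: 0 0 0 13

Derivation:
After op 1 (RCL M1): stack=[0] mem=[0,0,0,0]
After op 2 (RCL M0): stack=[0,0] mem=[0,0,0,0]
After op 3 (swap): stack=[0,0] mem=[0,0,0,0]
After op 4 (push 18): stack=[0,0,18] mem=[0,0,0,0]
After op 5 (STO M3): stack=[0,0] mem=[0,0,0,18]
After op 6 (/): stack=[0] mem=[0,0,0,18]
After op 7 (dup): stack=[0,0] mem=[0,0,0,18]
After op 8 (STO M1): stack=[0] mem=[0,0,0,18]
After op 9 (RCL M1): stack=[0,0] mem=[0,0,0,18]
After op 10 (dup): stack=[0,0,0] mem=[0,0,0,18]
After op 11 (pop): stack=[0,0] mem=[0,0,0,18]
After op 12 (+): stack=[0] mem=[0,0,0,18]
After op 13 (push 13): stack=[0,13] mem=[0,0,0,18]
After op 14 (STO M3): stack=[0] mem=[0,0,0,13]
After op 15 (RCL M1): stack=[0,0] mem=[0,0,0,13]
After op 16 (*): stack=[0] mem=[0,0,0,13]
After op 17 (push 9): stack=[0,9] mem=[0,0,0,13]
After op 18 (dup): stack=[0,9,9] mem=[0,0,0,13]
After op 19 (+): stack=[0,18] mem=[0,0,0,13]
After op 20 (swap): stack=[18,0] mem=[0,0,0,13]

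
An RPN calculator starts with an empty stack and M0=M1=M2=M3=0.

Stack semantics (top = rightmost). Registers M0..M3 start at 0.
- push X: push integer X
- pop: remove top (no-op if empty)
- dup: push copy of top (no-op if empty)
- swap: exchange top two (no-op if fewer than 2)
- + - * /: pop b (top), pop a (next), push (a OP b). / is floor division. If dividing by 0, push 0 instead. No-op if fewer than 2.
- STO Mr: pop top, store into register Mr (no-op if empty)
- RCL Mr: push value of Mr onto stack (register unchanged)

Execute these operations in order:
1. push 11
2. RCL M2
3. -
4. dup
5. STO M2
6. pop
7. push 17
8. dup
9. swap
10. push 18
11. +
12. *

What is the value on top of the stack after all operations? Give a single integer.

Answer: 595

Derivation:
After op 1 (push 11): stack=[11] mem=[0,0,0,0]
After op 2 (RCL M2): stack=[11,0] mem=[0,0,0,0]
After op 3 (-): stack=[11] mem=[0,0,0,0]
After op 4 (dup): stack=[11,11] mem=[0,0,0,0]
After op 5 (STO M2): stack=[11] mem=[0,0,11,0]
After op 6 (pop): stack=[empty] mem=[0,0,11,0]
After op 7 (push 17): stack=[17] mem=[0,0,11,0]
After op 8 (dup): stack=[17,17] mem=[0,0,11,0]
After op 9 (swap): stack=[17,17] mem=[0,0,11,0]
After op 10 (push 18): stack=[17,17,18] mem=[0,0,11,0]
After op 11 (+): stack=[17,35] mem=[0,0,11,0]
After op 12 (*): stack=[595] mem=[0,0,11,0]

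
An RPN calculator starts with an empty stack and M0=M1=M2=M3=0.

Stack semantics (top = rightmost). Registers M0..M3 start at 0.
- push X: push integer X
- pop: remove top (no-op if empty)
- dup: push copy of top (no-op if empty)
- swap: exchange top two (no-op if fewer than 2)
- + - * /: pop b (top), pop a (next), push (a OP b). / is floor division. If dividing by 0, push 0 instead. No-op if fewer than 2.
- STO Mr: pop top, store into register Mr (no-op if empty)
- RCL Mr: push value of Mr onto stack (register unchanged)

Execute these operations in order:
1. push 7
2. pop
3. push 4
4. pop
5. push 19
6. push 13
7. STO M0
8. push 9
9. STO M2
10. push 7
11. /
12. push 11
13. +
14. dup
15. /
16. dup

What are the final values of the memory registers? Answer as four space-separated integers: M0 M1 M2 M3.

Answer: 13 0 9 0

Derivation:
After op 1 (push 7): stack=[7] mem=[0,0,0,0]
After op 2 (pop): stack=[empty] mem=[0,0,0,0]
After op 3 (push 4): stack=[4] mem=[0,0,0,0]
After op 4 (pop): stack=[empty] mem=[0,0,0,0]
After op 5 (push 19): stack=[19] mem=[0,0,0,0]
After op 6 (push 13): stack=[19,13] mem=[0,0,0,0]
After op 7 (STO M0): stack=[19] mem=[13,0,0,0]
After op 8 (push 9): stack=[19,9] mem=[13,0,0,0]
After op 9 (STO M2): stack=[19] mem=[13,0,9,0]
After op 10 (push 7): stack=[19,7] mem=[13,0,9,0]
After op 11 (/): stack=[2] mem=[13,0,9,0]
After op 12 (push 11): stack=[2,11] mem=[13,0,9,0]
After op 13 (+): stack=[13] mem=[13,0,9,0]
After op 14 (dup): stack=[13,13] mem=[13,0,9,0]
After op 15 (/): stack=[1] mem=[13,0,9,0]
After op 16 (dup): stack=[1,1] mem=[13,0,9,0]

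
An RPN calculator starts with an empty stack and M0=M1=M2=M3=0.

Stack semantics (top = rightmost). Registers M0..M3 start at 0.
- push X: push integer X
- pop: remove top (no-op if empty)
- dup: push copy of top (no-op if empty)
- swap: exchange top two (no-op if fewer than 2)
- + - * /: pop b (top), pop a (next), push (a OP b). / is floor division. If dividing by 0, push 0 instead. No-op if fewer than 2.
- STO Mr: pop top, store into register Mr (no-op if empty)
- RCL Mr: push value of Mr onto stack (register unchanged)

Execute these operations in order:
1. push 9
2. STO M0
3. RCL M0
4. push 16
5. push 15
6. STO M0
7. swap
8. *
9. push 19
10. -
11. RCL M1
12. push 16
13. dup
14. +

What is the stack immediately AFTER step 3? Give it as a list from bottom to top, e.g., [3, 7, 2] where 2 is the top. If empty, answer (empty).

After op 1 (push 9): stack=[9] mem=[0,0,0,0]
After op 2 (STO M0): stack=[empty] mem=[9,0,0,0]
After op 3 (RCL M0): stack=[9] mem=[9,0,0,0]

[9]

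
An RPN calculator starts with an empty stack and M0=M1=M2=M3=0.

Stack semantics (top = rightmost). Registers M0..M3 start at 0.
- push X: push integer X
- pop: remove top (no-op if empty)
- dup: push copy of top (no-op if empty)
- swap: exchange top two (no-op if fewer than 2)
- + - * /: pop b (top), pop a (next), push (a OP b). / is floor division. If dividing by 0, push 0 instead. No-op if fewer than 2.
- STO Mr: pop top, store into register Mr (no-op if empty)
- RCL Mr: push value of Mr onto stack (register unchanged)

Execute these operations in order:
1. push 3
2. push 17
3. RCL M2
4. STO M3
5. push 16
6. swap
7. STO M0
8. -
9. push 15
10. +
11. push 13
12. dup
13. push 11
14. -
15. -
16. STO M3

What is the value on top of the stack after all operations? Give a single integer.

After op 1 (push 3): stack=[3] mem=[0,0,0,0]
After op 2 (push 17): stack=[3,17] mem=[0,0,0,0]
After op 3 (RCL M2): stack=[3,17,0] mem=[0,0,0,0]
After op 4 (STO M3): stack=[3,17] mem=[0,0,0,0]
After op 5 (push 16): stack=[3,17,16] mem=[0,0,0,0]
After op 6 (swap): stack=[3,16,17] mem=[0,0,0,0]
After op 7 (STO M0): stack=[3,16] mem=[17,0,0,0]
After op 8 (-): stack=[-13] mem=[17,0,0,0]
After op 9 (push 15): stack=[-13,15] mem=[17,0,0,0]
After op 10 (+): stack=[2] mem=[17,0,0,0]
After op 11 (push 13): stack=[2,13] mem=[17,0,0,0]
After op 12 (dup): stack=[2,13,13] mem=[17,0,0,0]
After op 13 (push 11): stack=[2,13,13,11] mem=[17,0,0,0]
After op 14 (-): stack=[2,13,2] mem=[17,0,0,0]
After op 15 (-): stack=[2,11] mem=[17,0,0,0]
After op 16 (STO M3): stack=[2] mem=[17,0,0,11]

Answer: 2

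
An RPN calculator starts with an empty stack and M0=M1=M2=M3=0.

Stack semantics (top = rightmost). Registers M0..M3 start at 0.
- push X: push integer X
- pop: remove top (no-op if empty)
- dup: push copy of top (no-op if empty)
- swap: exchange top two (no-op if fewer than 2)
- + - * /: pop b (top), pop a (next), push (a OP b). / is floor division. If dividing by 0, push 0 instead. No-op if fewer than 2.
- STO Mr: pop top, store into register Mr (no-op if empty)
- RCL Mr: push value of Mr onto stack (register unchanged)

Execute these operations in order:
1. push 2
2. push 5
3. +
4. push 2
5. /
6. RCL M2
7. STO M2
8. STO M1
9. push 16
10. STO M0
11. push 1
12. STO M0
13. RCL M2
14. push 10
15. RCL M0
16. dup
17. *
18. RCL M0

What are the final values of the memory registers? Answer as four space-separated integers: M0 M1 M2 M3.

After op 1 (push 2): stack=[2] mem=[0,0,0,0]
After op 2 (push 5): stack=[2,5] mem=[0,0,0,0]
After op 3 (+): stack=[7] mem=[0,0,0,0]
After op 4 (push 2): stack=[7,2] mem=[0,0,0,0]
After op 5 (/): stack=[3] mem=[0,0,0,0]
After op 6 (RCL M2): stack=[3,0] mem=[0,0,0,0]
After op 7 (STO M2): stack=[3] mem=[0,0,0,0]
After op 8 (STO M1): stack=[empty] mem=[0,3,0,0]
After op 9 (push 16): stack=[16] mem=[0,3,0,0]
After op 10 (STO M0): stack=[empty] mem=[16,3,0,0]
After op 11 (push 1): stack=[1] mem=[16,3,0,0]
After op 12 (STO M0): stack=[empty] mem=[1,3,0,0]
After op 13 (RCL M2): stack=[0] mem=[1,3,0,0]
After op 14 (push 10): stack=[0,10] mem=[1,3,0,0]
After op 15 (RCL M0): stack=[0,10,1] mem=[1,3,0,0]
After op 16 (dup): stack=[0,10,1,1] mem=[1,3,0,0]
After op 17 (*): stack=[0,10,1] mem=[1,3,0,0]
After op 18 (RCL M0): stack=[0,10,1,1] mem=[1,3,0,0]

Answer: 1 3 0 0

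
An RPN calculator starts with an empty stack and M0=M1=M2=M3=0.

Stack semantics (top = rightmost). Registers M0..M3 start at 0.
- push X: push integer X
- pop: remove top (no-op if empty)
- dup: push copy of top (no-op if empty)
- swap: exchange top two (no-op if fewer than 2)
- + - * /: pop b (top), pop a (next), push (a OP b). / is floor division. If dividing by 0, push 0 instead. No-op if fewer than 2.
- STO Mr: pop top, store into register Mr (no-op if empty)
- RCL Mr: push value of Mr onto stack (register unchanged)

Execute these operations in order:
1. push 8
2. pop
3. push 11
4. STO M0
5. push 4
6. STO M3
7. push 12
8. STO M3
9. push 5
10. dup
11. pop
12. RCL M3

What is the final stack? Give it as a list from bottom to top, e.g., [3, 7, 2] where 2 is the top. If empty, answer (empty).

After op 1 (push 8): stack=[8] mem=[0,0,0,0]
After op 2 (pop): stack=[empty] mem=[0,0,0,0]
After op 3 (push 11): stack=[11] mem=[0,0,0,0]
After op 4 (STO M0): stack=[empty] mem=[11,0,0,0]
After op 5 (push 4): stack=[4] mem=[11,0,0,0]
After op 6 (STO M3): stack=[empty] mem=[11,0,0,4]
After op 7 (push 12): stack=[12] mem=[11,0,0,4]
After op 8 (STO M3): stack=[empty] mem=[11,0,0,12]
After op 9 (push 5): stack=[5] mem=[11,0,0,12]
After op 10 (dup): stack=[5,5] mem=[11,0,0,12]
After op 11 (pop): stack=[5] mem=[11,0,0,12]
After op 12 (RCL M3): stack=[5,12] mem=[11,0,0,12]

Answer: [5, 12]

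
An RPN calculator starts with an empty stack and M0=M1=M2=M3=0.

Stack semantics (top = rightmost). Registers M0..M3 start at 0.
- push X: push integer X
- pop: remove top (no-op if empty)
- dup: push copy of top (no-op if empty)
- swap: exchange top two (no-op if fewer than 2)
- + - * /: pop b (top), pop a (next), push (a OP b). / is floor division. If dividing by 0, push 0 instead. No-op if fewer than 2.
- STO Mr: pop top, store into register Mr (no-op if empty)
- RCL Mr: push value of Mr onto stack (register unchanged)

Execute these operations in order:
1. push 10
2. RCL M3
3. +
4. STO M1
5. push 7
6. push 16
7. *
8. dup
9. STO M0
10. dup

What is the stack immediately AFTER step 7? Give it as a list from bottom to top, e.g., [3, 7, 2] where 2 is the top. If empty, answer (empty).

After op 1 (push 10): stack=[10] mem=[0,0,0,0]
After op 2 (RCL M3): stack=[10,0] mem=[0,0,0,0]
After op 3 (+): stack=[10] mem=[0,0,0,0]
After op 4 (STO M1): stack=[empty] mem=[0,10,0,0]
After op 5 (push 7): stack=[7] mem=[0,10,0,0]
After op 6 (push 16): stack=[7,16] mem=[0,10,0,0]
After op 7 (*): stack=[112] mem=[0,10,0,0]

[112]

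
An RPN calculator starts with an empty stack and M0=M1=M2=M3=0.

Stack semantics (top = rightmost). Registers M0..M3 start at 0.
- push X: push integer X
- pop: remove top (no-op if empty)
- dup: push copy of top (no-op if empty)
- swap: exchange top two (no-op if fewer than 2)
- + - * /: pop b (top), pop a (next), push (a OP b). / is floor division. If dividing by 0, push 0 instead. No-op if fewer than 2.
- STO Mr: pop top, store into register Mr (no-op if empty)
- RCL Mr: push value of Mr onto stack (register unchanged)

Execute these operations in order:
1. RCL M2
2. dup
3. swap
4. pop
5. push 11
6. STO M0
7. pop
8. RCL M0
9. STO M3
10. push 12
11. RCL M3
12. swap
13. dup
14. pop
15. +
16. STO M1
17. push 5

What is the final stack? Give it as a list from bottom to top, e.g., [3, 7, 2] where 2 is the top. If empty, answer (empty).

After op 1 (RCL M2): stack=[0] mem=[0,0,0,0]
After op 2 (dup): stack=[0,0] mem=[0,0,0,0]
After op 3 (swap): stack=[0,0] mem=[0,0,0,0]
After op 4 (pop): stack=[0] mem=[0,0,0,0]
After op 5 (push 11): stack=[0,11] mem=[0,0,0,0]
After op 6 (STO M0): stack=[0] mem=[11,0,0,0]
After op 7 (pop): stack=[empty] mem=[11,0,0,0]
After op 8 (RCL M0): stack=[11] mem=[11,0,0,0]
After op 9 (STO M3): stack=[empty] mem=[11,0,0,11]
After op 10 (push 12): stack=[12] mem=[11,0,0,11]
After op 11 (RCL M3): stack=[12,11] mem=[11,0,0,11]
After op 12 (swap): stack=[11,12] mem=[11,0,0,11]
After op 13 (dup): stack=[11,12,12] mem=[11,0,0,11]
After op 14 (pop): stack=[11,12] mem=[11,0,0,11]
After op 15 (+): stack=[23] mem=[11,0,0,11]
After op 16 (STO M1): stack=[empty] mem=[11,23,0,11]
After op 17 (push 5): stack=[5] mem=[11,23,0,11]

Answer: [5]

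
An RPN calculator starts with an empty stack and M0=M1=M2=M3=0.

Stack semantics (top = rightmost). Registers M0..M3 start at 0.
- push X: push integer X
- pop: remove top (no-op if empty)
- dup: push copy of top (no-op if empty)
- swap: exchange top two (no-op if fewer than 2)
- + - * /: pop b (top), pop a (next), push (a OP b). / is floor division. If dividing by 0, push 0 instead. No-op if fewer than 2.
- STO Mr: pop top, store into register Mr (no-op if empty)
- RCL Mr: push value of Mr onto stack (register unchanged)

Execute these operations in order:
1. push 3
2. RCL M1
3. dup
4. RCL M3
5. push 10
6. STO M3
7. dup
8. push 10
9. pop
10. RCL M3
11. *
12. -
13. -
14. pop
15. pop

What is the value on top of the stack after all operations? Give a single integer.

Answer: 3

Derivation:
After op 1 (push 3): stack=[3] mem=[0,0,0,0]
After op 2 (RCL M1): stack=[3,0] mem=[0,0,0,0]
After op 3 (dup): stack=[3,0,0] mem=[0,0,0,0]
After op 4 (RCL M3): stack=[3,0,0,0] mem=[0,0,0,0]
After op 5 (push 10): stack=[3,0,0,0,10] mem=[0,0,0,0]
After op 6 (STO M3): stack=[3,0,0,0] mem=[0,0,0,10]
After op 7 (dup): stack=[3,0,0,0,0] mem=[0,0,0,10]
After op 8 (push 10): stack=[3,0,0,0,0,10] mem=[0,0,0,10]
After op 9 (pop): stack=[3,0,0,0,0] mem=[0,0,0,10]
After op 10 (RCL M3): stack=[3,0,0,0,0,10] mem=[0,0,0,10]
After op 11 (*): stack=[3,0,0,0,0] mem=[0,0,0,10]
After op 12 (-): stack=[3,0,0,0] mem=[0,0,0,10]
After op 13 (-): stack=[3,0,0] mem=[0,0,0,10]
After op 14 (pop): stack=[3,0] mem=[0,0,0,10]
After op 15 (pop): stack=[3] mem=[0,0,0,10]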